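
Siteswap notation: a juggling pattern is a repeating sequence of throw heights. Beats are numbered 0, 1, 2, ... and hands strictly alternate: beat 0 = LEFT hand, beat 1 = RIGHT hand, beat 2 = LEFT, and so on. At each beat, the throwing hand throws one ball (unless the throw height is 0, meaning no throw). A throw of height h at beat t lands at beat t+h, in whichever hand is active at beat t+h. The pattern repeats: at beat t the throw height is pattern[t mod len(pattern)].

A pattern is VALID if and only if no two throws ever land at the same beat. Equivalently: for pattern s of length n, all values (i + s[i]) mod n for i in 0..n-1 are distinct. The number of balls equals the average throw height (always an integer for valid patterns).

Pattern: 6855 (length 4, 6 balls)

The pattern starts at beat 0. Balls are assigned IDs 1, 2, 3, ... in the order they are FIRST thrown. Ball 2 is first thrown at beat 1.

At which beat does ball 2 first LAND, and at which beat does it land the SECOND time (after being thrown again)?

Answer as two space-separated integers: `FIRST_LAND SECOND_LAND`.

Answer: 9 17

Derivation:
Beat 0 (L): throw ball1 h=6 -> lands@6:L; in-air after throw: [b1@6:L]
Beat 1 (R): throw ball2 h=8 -> lands@9:R; in-air after throw: [b1@6:L b2@9:R]
Beat 2 (L): throw ball3 h=5 -> lands@7:R; in-air after throw: [b1@6:L b3@7:R b2@9:R]
Beat 3 (R): throw ball4 h=5 -> lands@8:L; in-air after throw: [b1@6:L b3@7:R b4@8:L b2@9:R]
Beat 4 (L): throw ball5 h=6 -> lands@10:L; in-air after throw: [b1@6:L b3@7:R b4@8:L b2@9:R b5@10:L]
Beat 5 (R): throw ball6 h=8 -> lands@13:R; in-air after throw: [b1@6:L b3@7:R b4@8:L b2@9:R b5@10:L b6@13:R]
Beat 6 (L): throw ball1 h=5 -> lands@11:R; in-air after throw: [b3@7:R b4@8:L b2@9:R b5@10:L b1@11:R b6@13:R]
Beat 7 (R): throw ball3 h=5 -> lands@12:L; in-air after throw: [b4@8:L b2@9:R b5@10:L b1@11:R b3@12:L b6@13:R]
Beat 8 (L): throw ball4 h=6 -> lands@14:L; in-air after throw: [b2@9:R b5@10:L b1@11:R b3@12:L b6@13:R b4@14:L]
Beat 9 (R): throw ball2 h=8 -> lands@17:R; in-air after throw: [b5@10:L b1@11:R b3@12:L b6@13:R b4@14:L b2@17:R]
Beat 10 (L): throw ball5 h=5 -> lands@15:R; in-air after throw: [b1@11:R b3@12:L b6@13:R b4@14:L b5@15:R b2@17:R]
Beat 11 (R): throw ball1 h=5 -> lands@16:L; in-air after throw: [b3@12:L b6@13:R b4@14:L b5@15:R b1@16:L b2@17:R]
Beat 12 (L): throw ball3 h=6 -> lands@18:L; in-air after throw: [b6@13:R b4@14:L b5@15:R b1@16:L b2@17:R b3@18:L]
Beat 13 (R): throw ball6 h=8 -> lands@21:R; in-air after throw: [b4@14:L b5@15:R b1@16:L b2@17:R b3@18:L b6@21:R]
Ball 2: thrown@1 h=8 -> first land @9; rethrown@9 h=8 -> second land @17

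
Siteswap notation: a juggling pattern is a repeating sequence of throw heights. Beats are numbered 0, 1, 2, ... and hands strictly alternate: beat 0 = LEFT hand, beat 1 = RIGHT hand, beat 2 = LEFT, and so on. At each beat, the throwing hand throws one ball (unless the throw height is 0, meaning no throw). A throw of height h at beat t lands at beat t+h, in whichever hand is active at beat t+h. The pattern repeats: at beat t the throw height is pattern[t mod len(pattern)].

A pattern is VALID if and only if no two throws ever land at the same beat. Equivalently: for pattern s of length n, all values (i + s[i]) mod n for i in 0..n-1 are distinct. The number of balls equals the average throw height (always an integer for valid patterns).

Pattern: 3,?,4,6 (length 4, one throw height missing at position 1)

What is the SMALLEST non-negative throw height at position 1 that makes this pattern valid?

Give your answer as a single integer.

i=0: (0 + 3) mod 4 = 3
i=1: s[i]=? (unknown)
i=2: (2 + 4) mod 4 = 2
i=3: (3 + 6) mod 4 = 1
Known residues: [1, 2, 3]; need a permutation of 0..3, so missing residue r = 0
Need (1 + s) mod 4 = 0; smallest s = (0 - 1) mod 4 = 3

Answer: 3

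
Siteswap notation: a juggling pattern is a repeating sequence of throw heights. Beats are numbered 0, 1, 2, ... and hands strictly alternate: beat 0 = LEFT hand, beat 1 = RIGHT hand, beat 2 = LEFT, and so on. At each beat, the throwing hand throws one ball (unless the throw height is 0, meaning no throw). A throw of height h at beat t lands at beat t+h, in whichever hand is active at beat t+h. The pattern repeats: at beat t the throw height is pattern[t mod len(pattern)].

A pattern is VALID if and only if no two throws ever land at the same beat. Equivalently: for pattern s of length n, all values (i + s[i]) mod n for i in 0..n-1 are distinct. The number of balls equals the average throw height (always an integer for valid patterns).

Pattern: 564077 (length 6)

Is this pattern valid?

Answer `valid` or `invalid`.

Answer: invalid

Derivation:
i=0: (i + s[i]) mod n = (0 + 5) mod 6 = 5
i=1: (i + s[i]) mod n = (1 + 6) mod 6 = 1
i=2: (i + s[i]) mod n = (2 + 4) mod 6 = 0
i=3: (i + s[i]) mod n = (3 + 0) mod 6 = 3
i=4: (i + s[i]) mod n = (4 + 7) mod 6 = 5
i=5: (i + s[i]) mod n = (5 + 7) mod 6 = 0
Residues: [5, 1, 0, 3, 5, 0], distinct: False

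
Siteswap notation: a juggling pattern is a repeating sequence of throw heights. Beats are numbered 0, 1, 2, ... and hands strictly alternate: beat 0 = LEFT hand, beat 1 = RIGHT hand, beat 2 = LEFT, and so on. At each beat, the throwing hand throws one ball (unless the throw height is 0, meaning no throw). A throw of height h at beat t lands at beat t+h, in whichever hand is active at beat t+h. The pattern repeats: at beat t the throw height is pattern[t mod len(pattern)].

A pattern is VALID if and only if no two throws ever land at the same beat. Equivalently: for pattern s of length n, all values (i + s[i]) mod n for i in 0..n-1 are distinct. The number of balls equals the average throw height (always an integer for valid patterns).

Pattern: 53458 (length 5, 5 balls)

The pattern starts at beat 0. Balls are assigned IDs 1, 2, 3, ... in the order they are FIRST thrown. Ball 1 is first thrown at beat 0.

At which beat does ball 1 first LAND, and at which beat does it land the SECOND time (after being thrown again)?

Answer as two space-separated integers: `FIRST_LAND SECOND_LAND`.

Beat 0 (L): throw ball1 h=5 -> lands@5:R; in-air after throw: [b1@5:R]
Beat 1 (R): throw ball2 h=3 -> lands@4:L; in-air after throw: [b2@4:L b1@5:R]
Beat 2 (L): throw ball3 h=4 -> lands@6:L; in-air after throw: [b2@4:L b1@5:R b3@6:L]
Beat 3 (R): throw ball4 h=5 -> lands@8:L; in-air after throw: [b2@4:L b1@5:R b3@6:L b4@8:L]
Beat 4 (L): throw ball2 h=8 -> lands@12:L; in-air after throw: [b1@5:R b3@6:L b4@8:L b2@12:L]
Beat 5 (R): throw ball1 h=5 -> lands@10:L; in-air after throw: [b3@6:L b4@8:L b1@10:L b2@12:L]
Beat 6 (L): throw ball3 h=3 -> lands@9:R; in-air after throw: [b4@8:L b3@9:R b1@10:L b2@12:L]
Beat 7 (R): throw ball5 h=4 -> lands@11:R; in-air after throw: [b4@8:L b3@9:R b1@10:L b5@11:R b2@12:L]
Beat 8 (L): throw ball4 h=5 -> lands@13:R; in-air after throw: [b3@9:R b1@10:L b5@11:R b2@12:L b4@13:R]
Beat 9 (R): throw ball3 h=8 -> lands@17:R; in-air after throw: [b1@10:L b5@11:R b2@12:L b4@13:R b3@17:R]
Beat 10 (L): throw ball1 h=5 -> lands@15:R; in-air after throw: [b5@11:R b2@12:L b4@13:R b1@15:R b3@17:R]
Ball 1: thrown@0 h=5 -> first land @5; rethrown@5 h=5 -> second land @10

Answer: 5 10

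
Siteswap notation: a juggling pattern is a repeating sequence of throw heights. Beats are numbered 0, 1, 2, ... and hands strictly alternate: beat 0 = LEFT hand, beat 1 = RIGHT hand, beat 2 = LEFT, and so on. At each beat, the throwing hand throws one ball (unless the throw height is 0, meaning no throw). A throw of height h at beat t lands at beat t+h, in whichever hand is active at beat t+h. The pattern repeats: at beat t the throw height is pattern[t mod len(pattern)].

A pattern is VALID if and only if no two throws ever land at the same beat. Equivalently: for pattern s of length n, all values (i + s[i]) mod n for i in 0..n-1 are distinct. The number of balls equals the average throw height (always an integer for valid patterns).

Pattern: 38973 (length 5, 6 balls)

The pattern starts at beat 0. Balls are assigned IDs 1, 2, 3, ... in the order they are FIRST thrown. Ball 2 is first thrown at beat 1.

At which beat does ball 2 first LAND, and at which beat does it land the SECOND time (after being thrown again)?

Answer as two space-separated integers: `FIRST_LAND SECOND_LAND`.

Answer: 9 12

Derivation:
Beat 0 (L): throw ball1 h=3 -> lands@3:R; in-air after throw: [b1@3:R]
Beat 1 (R): throw ball2 h=8 -> lands@9:R; in-air after throw: [b1@3:R b2@9:R]
Beat 2 (L): throw ball3 h=9 -> lands@11:R; in-air after throw: [b1@3:R b2@9:R b3@11:R]
Beat 3 (R): throw ball1 h=7 -> lands@10:L; in-air after throw: [b2@9:R b1@10:L b3@11:R]
Beat 4 (L): throw ball4 h=3 -> lands@7:R; in-air after throw: [b4@7:R b2@9:R b1@10:L b3@11:R]
Beat 5 (R): throw ball5 h=3 -> lands@8:L; in-air after throw: [b4@7:R b5@8:L b2@9:R b1@10:L b3@11:R]
Beat 6 (L): throw ball6 h=8 -> lands@14:L; in-air after throw: [b4@7:R b5@8:L b2@9:R b1@10:L b3@11:R b6@14:L]
Beat 7 (R): throw ball4 h=9 -> lands@16:L; in-air after throw: [b5@8:L b2@9:R b1@10:L b3@11:R b6@14:L b4@16:L]
Beat 8 (L): throw ball5 h=7 -> lands@15:R; in-air after throw: [b2@9:R b1@10:L b3@11:R b6@14:L b5@15:R b4@16:L]
Beat 9 (R): throw ball2 h=3 -> lands@12:L; in-air after throw: [b1@10:L b3@11:R b2@12:L b6@14:L b5@15:R b4@16:L]
Beat 10 (L): throw ball1 h=3 -> lands@13:R; in-air after throw: [b3@11:R b2@12:L b1@13:R b6@14:L b5@15:R b4@16:L]
Beat 11 (R): throw ball3 h=8 -> lands@19:R; in-air after throw: [b2@12:L b1@13:R b6@14:L b5@15:R b4@16:L b3@19:R]
Beat 12 (L): throw ball2 h=9 -> lands@21:R; in-air after throw: [b1@13:R b6@14:L b5@15:R b4@16:L b3@19:R b2@21:R]
Ball 2: thrown@1 h=8 -> first land @9; rethrown@9 h=3 -> second land @12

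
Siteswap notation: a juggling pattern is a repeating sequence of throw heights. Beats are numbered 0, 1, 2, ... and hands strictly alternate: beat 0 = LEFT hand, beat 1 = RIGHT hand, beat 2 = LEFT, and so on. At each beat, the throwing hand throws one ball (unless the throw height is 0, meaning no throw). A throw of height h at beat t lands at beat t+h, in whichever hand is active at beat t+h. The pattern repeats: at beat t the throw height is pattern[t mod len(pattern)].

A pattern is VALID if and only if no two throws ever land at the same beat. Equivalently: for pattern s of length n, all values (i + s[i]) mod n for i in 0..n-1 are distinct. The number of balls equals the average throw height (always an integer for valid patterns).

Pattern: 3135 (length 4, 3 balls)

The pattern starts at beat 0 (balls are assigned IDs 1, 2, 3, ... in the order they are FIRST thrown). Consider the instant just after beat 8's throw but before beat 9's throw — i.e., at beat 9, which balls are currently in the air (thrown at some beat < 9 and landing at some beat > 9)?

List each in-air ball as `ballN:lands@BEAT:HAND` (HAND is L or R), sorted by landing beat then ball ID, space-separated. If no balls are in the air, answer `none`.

Answer: ball1:lands@11:R ball3:lands@12:L

Derivation:
Beat 0 (L): throw ball1 h=3 -> lands@3:R; in-air after throw: [b1@3:R]
Beat 1 (R): throw ball2 h=1 -> lands@2:L; in-air after throw: [b2@2:L b1@3:R]
Beat 2 (L): throw ball2 h=3 -> lands@5:R; in-air after throw: [b1@3:R b2@5:R]
Beat 3 (R): throw ball1 h=5 -> lands@8:L; in-air after throw: [b2@5:R b1@8:L]
Beat 4 (L): throw ball3 h=3 -> lands@7:R; in-air after throw: [b2@5:R b3@7:R b1@8:L]
Beat 5 (R): throw ball2 h=1 -> lands@6:L; in-air after throw: [b2@6:L b3@7:R b1@8:L]
Beat 6 (L): throw ball2 h=3 -> lands@9:R; in-air after throw: [b3@7:R b1@8:L b2@9:R]
Beat 7 (R): throw ball3 h=5 -> lands@12:L; in-air after throw: [b1@8:L b2@9:R b3@12:L]
Beat 8 (L): throw ball1 h=3 -> lands@11:R; in-air after throw: [b2@9:R b1@11:R b3@12:L]
Beat 9 (R): throw ball2 h=1 -> lands@10:L; in-air after throw: [b2@10:L b1@11:R b3@12:L]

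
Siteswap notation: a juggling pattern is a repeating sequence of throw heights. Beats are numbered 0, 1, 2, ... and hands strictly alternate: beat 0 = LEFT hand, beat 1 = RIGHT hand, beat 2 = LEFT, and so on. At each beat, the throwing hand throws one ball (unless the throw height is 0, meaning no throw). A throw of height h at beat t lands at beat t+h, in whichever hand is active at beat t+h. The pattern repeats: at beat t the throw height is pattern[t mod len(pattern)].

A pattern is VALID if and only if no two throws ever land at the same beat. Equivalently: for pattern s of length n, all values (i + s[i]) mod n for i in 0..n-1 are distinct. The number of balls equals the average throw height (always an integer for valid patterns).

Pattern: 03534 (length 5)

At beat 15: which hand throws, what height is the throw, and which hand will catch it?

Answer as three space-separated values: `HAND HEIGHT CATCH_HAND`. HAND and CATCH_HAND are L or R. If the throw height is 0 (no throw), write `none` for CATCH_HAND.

Answer: R 0 none

Derivation:
Beat 15: 15 mod 2 = 1, so hand = R
Throw height = pattern[15 mod 5] = pattern[0] = 0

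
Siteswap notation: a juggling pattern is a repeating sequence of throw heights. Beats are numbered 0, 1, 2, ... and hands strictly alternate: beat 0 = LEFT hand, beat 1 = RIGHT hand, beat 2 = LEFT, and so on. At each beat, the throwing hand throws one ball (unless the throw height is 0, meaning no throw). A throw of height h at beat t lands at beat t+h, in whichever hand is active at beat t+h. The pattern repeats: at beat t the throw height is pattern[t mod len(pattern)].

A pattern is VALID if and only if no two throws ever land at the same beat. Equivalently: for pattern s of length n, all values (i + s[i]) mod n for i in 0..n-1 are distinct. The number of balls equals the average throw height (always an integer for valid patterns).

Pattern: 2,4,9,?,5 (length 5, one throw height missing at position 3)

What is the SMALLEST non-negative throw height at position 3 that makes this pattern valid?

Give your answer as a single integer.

Answer: 0

Derivation:
i=0: (0 + 2) mod 5 = 2
i=1: (1 + 4) mod 5 = 0
i=2: (2 + 9) mod 5 = 1
i=3: s[i]=? (unknown)
i=4: (4 + 5) mod 5 = 4
Known residues: [0, 1, 2, 4]; need a permutation of 0..4, so missing residue r = 3
Need (3 + s) mod 5 = 3; smallest s = (3 - 3) mod 5 = 0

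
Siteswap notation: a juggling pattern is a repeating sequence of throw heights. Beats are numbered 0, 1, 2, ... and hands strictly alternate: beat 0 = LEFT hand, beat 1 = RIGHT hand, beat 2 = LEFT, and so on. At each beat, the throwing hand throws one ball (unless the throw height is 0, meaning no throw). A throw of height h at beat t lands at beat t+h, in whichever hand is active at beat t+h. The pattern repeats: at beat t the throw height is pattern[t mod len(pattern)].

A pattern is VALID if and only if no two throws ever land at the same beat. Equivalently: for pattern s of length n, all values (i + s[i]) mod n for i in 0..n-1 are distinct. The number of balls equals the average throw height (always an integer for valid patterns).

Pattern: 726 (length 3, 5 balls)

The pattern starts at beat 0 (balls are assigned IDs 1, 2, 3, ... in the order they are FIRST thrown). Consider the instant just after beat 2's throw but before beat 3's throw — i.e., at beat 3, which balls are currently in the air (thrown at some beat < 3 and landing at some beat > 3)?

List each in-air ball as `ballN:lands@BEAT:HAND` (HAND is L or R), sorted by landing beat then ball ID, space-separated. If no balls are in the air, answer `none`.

Answer: ball1:lands@7:R ball3:lands@8:L

Derivation:
Beat 0 (L): throw ball1 h=7 -> lands@7:R; in-air after throw: [b1@7:R]
Beat 1 (R): throw ball2 h=2 -> lands@3:R; in-air after throw: [b2@3:R b1@7:R]
Beat 2 (L): throw ball3 h=6 -> lands@8:L; in-air after throw: [b2@3:R b1@7:R b3@8:L]
Beat 3 (R): throw ball2 h=7 -> lands@10:L; in-air after throw: [b1@7:R b3@8:L b2@10:L]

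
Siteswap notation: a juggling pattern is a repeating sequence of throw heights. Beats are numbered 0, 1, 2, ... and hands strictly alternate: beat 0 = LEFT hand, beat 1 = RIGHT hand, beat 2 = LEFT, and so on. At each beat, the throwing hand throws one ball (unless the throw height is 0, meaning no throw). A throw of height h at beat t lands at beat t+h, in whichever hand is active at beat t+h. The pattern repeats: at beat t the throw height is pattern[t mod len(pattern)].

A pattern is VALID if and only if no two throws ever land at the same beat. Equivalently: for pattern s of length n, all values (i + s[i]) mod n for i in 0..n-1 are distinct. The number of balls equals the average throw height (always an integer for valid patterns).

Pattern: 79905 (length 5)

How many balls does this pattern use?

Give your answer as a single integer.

Answer: 6

Derivation:
Pattern = [7, 9, 9, 0, 5], length n = 5
  position 0: throw height = 7, running sum = 7
  position 1: throw height = 9, running sum = 16
  position 2: throw height = 9, running sum = 25
  position 3: throw height = 0, running sum = 25
  position 4: throw height = 5, running sum = 30
Total sum = 30; balls = sum / n = 30 / 5 = 6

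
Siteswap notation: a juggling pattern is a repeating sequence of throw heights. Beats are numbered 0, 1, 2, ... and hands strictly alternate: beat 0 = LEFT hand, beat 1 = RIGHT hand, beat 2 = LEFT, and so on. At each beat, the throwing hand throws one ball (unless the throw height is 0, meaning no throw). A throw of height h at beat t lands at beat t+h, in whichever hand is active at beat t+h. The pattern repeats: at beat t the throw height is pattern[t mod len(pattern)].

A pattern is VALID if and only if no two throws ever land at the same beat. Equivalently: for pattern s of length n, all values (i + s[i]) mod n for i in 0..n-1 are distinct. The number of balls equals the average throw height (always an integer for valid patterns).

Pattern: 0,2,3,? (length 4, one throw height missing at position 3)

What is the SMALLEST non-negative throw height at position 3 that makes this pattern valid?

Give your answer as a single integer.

i=0: (0 + 0) mod 4 = 0
i=1: (1 + 2) mod 4 = 3
i=2: (2 + 3) mod 4 = 1
i=3: s[i]=? (unknown)
Known residues: [0, 1, 3]; need a permutation of 0..3, so missing residue r = 2
Need (3 + s) mod 4 = 2; smallest s = (2 - 3) mod 4 = 3

Answer: 3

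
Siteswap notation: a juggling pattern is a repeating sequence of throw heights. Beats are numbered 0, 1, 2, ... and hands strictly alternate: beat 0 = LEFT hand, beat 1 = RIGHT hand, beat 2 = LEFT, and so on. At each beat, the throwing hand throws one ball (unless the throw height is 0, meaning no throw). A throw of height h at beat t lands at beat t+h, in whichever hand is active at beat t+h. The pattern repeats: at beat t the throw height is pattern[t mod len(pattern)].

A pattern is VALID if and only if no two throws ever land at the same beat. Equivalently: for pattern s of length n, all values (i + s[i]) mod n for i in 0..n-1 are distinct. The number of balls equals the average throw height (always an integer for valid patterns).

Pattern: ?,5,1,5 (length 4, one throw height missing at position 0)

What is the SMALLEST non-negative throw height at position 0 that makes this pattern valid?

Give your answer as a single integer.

Answer: 1

Derivation:
i=0: s[i]=? (unknown)
i=1: (1 + 5) mod 4 = 2
i=2: (2 + 1) mod 4 = 3
i=3: (3 + 5) mod 4 = 0
Known residues: [0, 2, 3]; need a permutation of 0..3, so missing residue r = 1
Need (0 + s) mod 4 = 1; smallest s = (1 - 0) mod 4 = 1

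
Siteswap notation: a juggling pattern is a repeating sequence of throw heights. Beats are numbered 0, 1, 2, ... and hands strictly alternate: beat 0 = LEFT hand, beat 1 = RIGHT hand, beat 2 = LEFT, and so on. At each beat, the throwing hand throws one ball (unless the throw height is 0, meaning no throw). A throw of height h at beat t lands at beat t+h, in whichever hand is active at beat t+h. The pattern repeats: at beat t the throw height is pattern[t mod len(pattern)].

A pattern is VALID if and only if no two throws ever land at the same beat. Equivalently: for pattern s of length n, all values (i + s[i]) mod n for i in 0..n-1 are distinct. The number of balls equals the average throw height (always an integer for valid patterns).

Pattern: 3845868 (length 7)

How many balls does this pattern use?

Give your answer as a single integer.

Answer: 6

Derivation:
Pattern = [3, 8, 4, 5, 8, 6, 8], length n = 7
  position 0: throw height = 3, running sum = 3
  position 1: throw height = 8, running sum = 11
  position 2: throw height = 4, running sum = 15
  position 3: throw height = 5, running sum = 20
  position 4: throw height = 8, running sum = 28
  position 5: throw height = 6, running sum = 34
  position 6: throw height = 8, running sum = 42
Total sum = 42; balls = sum / n = 42 / 7 = 6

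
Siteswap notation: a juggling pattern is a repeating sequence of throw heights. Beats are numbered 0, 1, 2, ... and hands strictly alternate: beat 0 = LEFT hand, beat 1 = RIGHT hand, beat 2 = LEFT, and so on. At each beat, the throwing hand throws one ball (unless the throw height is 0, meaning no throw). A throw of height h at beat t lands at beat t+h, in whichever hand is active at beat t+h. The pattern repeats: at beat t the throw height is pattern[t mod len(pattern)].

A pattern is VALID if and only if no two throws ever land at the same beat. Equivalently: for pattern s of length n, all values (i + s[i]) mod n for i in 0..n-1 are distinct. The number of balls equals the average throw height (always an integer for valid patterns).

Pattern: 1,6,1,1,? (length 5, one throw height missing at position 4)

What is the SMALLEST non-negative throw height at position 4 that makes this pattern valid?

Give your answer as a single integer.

Answer: 1

Derivation:
i=0: (0 + 1) mod 5 = 1
i=1: (1 + 6) mod 5 = 2
i=2: (2 + 1) mod 5 = 3
i=3: (3 + 1) mod 5 = 4
i=4: s[i]=? (unknown)
Known residues: [1, 2, 3, 4]; need a permutation of 0..4, so missing residue r = 0
Need (4 + s) mod 5 = 0; smallest s = (0 - 4) mod 5 = 1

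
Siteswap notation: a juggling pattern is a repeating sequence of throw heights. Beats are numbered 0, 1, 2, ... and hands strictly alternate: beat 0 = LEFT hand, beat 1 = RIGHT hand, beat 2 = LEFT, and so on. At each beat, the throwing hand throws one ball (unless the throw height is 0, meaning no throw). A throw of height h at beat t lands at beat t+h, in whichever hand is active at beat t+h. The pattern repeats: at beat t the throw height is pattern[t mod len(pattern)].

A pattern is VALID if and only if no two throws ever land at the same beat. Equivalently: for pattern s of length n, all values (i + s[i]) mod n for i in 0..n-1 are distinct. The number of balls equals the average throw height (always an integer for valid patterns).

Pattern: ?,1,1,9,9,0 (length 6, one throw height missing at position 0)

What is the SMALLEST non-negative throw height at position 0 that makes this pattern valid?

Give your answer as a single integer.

i=0: s[i]=? (unknown)
i=1: (1 + 1) mod 6 = 2
i=2: (2 + 1) mod 6 = 3
i=3: (3 + 9) mod 6 = 0
i=4: (4 + 9) mod 6 = 1
i=5: (5 + 0) mod 6 = 5
Known residues: [0, 1, 2, 3, 5]; need a permutation of 0..5, so missing residue r = 4
Need (0 + s) mod 6 = 4; smallest s = (4 - 0) mod 6 = 4

Answer: 4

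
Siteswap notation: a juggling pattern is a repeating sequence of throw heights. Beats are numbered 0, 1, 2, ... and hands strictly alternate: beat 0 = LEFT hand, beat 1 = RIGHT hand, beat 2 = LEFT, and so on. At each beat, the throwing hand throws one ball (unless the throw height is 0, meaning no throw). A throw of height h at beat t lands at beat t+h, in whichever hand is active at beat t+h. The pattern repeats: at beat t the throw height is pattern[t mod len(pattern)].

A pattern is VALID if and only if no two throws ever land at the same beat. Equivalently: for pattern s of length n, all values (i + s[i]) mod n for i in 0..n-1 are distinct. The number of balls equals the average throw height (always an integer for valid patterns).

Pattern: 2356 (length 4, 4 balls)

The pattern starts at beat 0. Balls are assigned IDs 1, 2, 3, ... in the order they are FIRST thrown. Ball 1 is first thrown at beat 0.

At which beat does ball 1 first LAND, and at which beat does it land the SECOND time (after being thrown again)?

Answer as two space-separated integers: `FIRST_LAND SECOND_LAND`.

Answer: 2 7

Derivation:
Beat 0 (L): throw ball1 h=2 -> lands@2:L; in-air after throw: [b1@2:L]
Beat 1 (R): throw ball2 h=3 -> lands@4:L; in-air after throw: [b1@2:L b2@4:L]
Beat 2 (L): throw ball1 h=5 -> lands@7:R; in-air after throw: [b2@4:L b1@7:R]
Beat 3 (R): throw ball3 h=6 -> lands@9:R; in-air after throw: [b2@4:L b1@7:R b3@9:R]
Beat 4 (L): throw ball2 h=2 -> lands@6:L; in-air after throw: [b2@6:L b1@7:R b3@9:R]
Beat 5 (R): throw ball4 h=3 -> lands@8:L; in-air after throw: [b2@6:L b1@7:R b4@8:L b3@9:R]
Beat 6 (L): throw ball2 h=5 -> lands@11:R; in-air after throw: [b1@7:R b4@8:L b3@9:R b2@11:R]
Beat 7 (R): throw ball1 h=6 -> lands@13:R; in-air after throw: [b4@8:L b3@9:R b2@11:R b1@13:R]
Ball 1: thrown@0 h=2 -> first land @2; rethrown@2 h=5 -> second land @7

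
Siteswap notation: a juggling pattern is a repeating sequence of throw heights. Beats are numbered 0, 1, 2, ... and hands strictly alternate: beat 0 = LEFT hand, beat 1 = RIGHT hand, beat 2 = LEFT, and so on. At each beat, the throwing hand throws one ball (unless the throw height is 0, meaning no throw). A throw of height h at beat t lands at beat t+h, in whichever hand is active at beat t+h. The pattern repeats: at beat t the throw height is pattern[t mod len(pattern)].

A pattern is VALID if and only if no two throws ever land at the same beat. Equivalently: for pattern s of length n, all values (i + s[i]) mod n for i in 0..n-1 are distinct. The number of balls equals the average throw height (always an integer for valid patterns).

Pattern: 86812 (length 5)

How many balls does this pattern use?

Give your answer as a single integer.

Answer: 5

Derivation:
Pattern = [8, 6, 8, 1, 2], length n = 5
  position 0: throw height = 8, running sum = 8
  position 1: throw height = 6, running sum = 14
  position 2: throw height = 8, running sum = 22
  position 3: throw height = 1, running sum = 23
  position 4: throw height = 2, running sum = 25
Total sum = 25; balls = sum / n = 25 / 5 = 5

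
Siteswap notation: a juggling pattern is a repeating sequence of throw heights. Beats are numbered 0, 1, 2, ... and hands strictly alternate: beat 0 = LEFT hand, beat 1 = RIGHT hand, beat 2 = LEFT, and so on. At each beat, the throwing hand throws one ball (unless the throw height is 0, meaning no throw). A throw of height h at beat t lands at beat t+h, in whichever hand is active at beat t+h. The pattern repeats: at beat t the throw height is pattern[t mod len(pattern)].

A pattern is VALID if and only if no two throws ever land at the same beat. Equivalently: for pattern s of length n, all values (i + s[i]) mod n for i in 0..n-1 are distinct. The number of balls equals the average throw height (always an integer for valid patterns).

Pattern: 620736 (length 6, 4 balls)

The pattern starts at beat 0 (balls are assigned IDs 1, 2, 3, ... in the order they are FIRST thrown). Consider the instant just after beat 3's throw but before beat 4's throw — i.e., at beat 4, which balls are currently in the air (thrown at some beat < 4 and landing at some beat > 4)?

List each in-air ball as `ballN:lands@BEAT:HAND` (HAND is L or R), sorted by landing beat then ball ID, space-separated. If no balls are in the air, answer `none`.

Answer: ball1:lands@6:L ball2:lands@10:L

Derivation:
Beat 0 (L): throw ball1 h=6 -> lands@6:L; in-air after throw: [b1@6:L]
Beat 1 (R): throw ball2 h=2 -> lands@3:R; in-air after throw: [b2@3:R b1@6:L]
Beat 3 (R): throw ball2 h=7 -> lands@10:L; in-air after throw: [b1@6:L b2@10:L]
Beat 4 (L): throw ball3 h=3 -> lands@7:R; in-air after throw: [b1@6:L b3@7:R b2@10:L]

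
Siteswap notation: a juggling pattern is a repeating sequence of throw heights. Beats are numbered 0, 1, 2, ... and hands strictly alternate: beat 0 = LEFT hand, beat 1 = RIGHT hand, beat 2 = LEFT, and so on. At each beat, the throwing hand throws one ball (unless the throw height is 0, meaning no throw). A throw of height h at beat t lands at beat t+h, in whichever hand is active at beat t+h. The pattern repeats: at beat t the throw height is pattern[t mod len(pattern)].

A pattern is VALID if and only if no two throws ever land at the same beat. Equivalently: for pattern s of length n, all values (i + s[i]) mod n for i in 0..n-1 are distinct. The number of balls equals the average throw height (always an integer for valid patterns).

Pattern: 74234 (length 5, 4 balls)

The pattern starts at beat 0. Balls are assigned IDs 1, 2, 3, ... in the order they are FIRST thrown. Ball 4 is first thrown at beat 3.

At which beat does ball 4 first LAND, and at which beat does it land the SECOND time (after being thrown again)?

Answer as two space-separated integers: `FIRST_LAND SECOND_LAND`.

Answer: 6 10

Derivation:
Beat 0 (L): throw ball1 h=7 -> lands@7:R; in-air after throw: [b1@7:R]
Beat 1 (R): throw ball2 h=4 -> lands@5:R; in-air after throw: [b2@5:R b1@7:R]
Beat 2 (L): throw ball3 h=2 -> lands@4:L; in-air after throw: [b3@4:L b2@5:R b1@7:R]
Beat 3 (R): throw ball4 h=3 -> lands@6:L; in-air after throw: [b3@4:L b2@5:R b4@6:L b1@7:R]
Beat 4 (L): throw ball3 h=4 -> lands@8:L; in-air after throw: [b2@5:R b4@6:L b1@7:R b3@8:L]
Beat 5 (R): throw ball2 h=7 -> lands@12:L; in-air after throw: [b4@6:L b1@7:R b3@8:L b2@12:L]
Beat 6 (L): throw ball4 h=4 -> lands@10:L; in-air after throw: [b1@7:R b3@8:L b4@10:L b2@12:L]
Beat 7 (R): throw ball1 h=2 -> lands@9:R; in-air after throw: [b3@8:L b1@9:R b4@10:L b2@12:L]
Beat 8 (L): throw ball3 h=3 -> lands@11:R; in-air after throw: [b1@9:R b4@10:L b3@11:R b2@12:L]
Beat 9 (R): throw ball1 h=4 -> lands@13:R; in-air after throw: [b4@10:L b3@11:R b2@12:L b1@13:R]
Beat 10 (L): throw ball4 h=7 -> lands@17:R; in-air after throw: [b3@11:R b2@12:L b1@13:R b4@17:R]
Ball 4: thrown@3 h=3 -> first land @6; rethrown@6 h=4 -> second land @10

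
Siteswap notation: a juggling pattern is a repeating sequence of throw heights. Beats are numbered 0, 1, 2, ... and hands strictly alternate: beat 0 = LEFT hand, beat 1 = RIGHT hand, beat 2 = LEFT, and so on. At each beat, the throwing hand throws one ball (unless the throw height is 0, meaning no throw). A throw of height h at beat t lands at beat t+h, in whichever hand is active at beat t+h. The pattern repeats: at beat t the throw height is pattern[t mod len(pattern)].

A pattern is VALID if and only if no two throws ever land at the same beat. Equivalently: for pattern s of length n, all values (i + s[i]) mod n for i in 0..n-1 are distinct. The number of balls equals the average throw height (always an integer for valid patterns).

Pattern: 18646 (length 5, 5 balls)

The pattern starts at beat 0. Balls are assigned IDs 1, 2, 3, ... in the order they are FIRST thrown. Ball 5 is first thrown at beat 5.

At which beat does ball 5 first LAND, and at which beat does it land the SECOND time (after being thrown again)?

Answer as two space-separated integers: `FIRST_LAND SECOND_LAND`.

Beat 0 (L): throw ball1 h=1 -> lands@1:R; in-air after throw: [b1@1:R]
Beat 1 (R): throw ball1 h=8 -> lands@9:R; in-air after throw: [b1@9:R]
Beat 2 (L): throw ball2 h=6 -> lands@8:L; in-air after throw: [b2@8:L b1@9:R]
Beat 3 (R): throw ball3 h=4 -> lands@7:R; in-air after throw: [b3@7:R b2@8:L b1@9:R]
Beat 4 (L): throw ball4 h=6 -> lands@10:L; in-air after throw: [b3@7:R b2@8:L b1@9:R b4@10:L]
Beat 5 (R): throw ball5 h=1 -> lands@6:L; in-air after throw: [b5@6:L b3@7:R b2@8:L b1@9:R b4@10:L]
Beat 6 (L): throw ball5 h=8 -> lands@14:L; in-air after throw: [b3@7:R b2@8:L b1@9:R b4@10:L b5@14:L]
Beat 7 (R): throw ball3 h=6 -> lands@13:R; in-air after throw: [b2@8:L b1@9:R b4@10:L b3@13:R b5@14:L]
Beat 8 (L): throw ball2 h=4 -> lands@12:L; in-air after throw: [b1@9:R b4@10:L b2@12:L b3@13:R b5@14:L]
Beat 9 (R): throw ball1 h=6 -> lands@15:R; in-air after throw: [b4@10:L b2@12:L b3@13:R b5@14:L b1@15:R]
Beat 10 (L): throw ball4 h=1 -> lands@11:R; in-air after throw: [b4@11:R b2@12:L b3@13:R b5@14:L b1@15:R]
Beat 11 (R): throw ball4 h=8 -> lands@19:R; in-air after throw: [b2@12:L b3@13:R b5@14:L b1@15:R b4@19:R]
Beat 12 (L): throw ball2 h=6 -> lands@18:L; in-air after throw: [b3@13:R b5@14:L b1@15:R b2@18:L b4@19:R]
Beat 13 (R): throw ball3 h=4 -> lands@17:R; in-air after throw: [b5@14:L b1@15:R b3@17:R b2@18:L b4@19:R]
Beat 14 (L): throw ball5 h=6 -> lands@20:L; in-air after throw: [b1@15:R b3@17:R b2@18:L b4@19:R b5@20:L]
Ball 5: thrown@5 h=1 -> first land @6; rethrown@6 h=8 -> second land @14

Answer: 6 14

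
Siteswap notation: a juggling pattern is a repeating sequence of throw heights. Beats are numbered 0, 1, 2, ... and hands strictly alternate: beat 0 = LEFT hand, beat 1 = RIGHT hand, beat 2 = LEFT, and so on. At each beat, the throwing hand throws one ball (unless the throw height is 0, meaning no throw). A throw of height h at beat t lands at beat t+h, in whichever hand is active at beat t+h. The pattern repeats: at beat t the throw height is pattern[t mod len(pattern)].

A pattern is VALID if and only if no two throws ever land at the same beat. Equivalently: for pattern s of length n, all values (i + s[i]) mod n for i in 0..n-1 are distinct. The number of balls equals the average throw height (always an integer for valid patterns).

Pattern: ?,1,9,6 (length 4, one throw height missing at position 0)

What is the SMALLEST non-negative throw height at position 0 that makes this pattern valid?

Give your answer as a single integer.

i=0: s[i]=? (unknown)
i=1: (1 + 1) mod 4 = 2
i=2: (2 + 9) mod 4 = 3
i=3: (3 + 6) mod 4 = 1
Known residues: [1, 2, 3]; need a permutation of 0..3, so missing residue r = 0
Need (0 + s) mod 4 = 0; smallest s = (0 - 0) mod 4 = 0

Answer: 0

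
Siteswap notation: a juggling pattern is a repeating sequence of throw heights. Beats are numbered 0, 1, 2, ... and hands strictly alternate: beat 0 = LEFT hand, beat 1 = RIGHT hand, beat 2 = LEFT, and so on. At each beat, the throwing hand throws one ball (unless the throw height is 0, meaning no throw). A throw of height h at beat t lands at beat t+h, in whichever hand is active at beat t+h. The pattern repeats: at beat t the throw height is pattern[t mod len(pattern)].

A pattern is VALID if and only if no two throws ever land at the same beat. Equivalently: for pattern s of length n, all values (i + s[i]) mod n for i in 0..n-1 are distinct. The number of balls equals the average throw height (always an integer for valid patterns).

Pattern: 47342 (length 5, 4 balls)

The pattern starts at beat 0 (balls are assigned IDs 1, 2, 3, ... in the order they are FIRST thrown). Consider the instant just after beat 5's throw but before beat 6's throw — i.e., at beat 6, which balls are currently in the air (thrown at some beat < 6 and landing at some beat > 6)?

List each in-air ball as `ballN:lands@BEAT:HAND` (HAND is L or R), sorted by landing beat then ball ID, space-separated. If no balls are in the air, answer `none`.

Answer: ball4:lands@7:R ball2:lands@8:L ball3:lands@9:R

Derivation:
Beat 0 (L): throw ball1 h=4 -> lands@4:L; in-air after throw: [b1@4:L]
Beat 1 (R): throw ball2 h=7 -> lands@8:L; in-air after throw: [b1@4:L b2@8:L]
Beat 2 (L): throw ball3 h=3 -> lands@5:R; in-air after throw: [b1@4:L b3@5:R b2@8:L]
Beat 3 (R): throw ball4 h=4 -> lands@7:R; in-air after throw: [b1@4:L b3@5:R b4@7:R b2@8:L]
Beat 4 (L): throw ball1 h=2 -> lands@6:L; in-air after throw: [b3@5:R b1@6:L b4@7:R b2@8:L]
Beat 5 (R): throw ball3 h=4 -> lands@9:R; in-air after throw: [b1@6:L b4@7:R b2@8:L b3@9:R]
Beat 6 (L): throw ball1 h=7 -> lands@13:R; in-air after throw: [b4@7:R b2@8:L b3@9:R b1@13:R]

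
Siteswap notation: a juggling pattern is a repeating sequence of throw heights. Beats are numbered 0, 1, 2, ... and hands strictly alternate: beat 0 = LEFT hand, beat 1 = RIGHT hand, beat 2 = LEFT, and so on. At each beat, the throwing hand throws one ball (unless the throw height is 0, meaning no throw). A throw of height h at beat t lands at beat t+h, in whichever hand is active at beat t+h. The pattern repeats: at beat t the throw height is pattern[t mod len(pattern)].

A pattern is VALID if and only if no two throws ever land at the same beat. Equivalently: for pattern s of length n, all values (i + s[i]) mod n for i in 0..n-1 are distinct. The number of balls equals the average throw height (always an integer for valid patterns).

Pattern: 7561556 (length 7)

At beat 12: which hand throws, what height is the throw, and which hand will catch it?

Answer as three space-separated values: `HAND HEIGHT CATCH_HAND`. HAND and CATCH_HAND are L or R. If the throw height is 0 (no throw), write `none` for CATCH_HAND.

Answer: L 5 R

Derivation:
Beat 12: 12 mod 2 = 0, so hand = L
Throw height = pattern[12 mod 7] = pattern[5] = 5
Lands at beat 12+5=17, 17 mod 2 = 1, so catch hand = R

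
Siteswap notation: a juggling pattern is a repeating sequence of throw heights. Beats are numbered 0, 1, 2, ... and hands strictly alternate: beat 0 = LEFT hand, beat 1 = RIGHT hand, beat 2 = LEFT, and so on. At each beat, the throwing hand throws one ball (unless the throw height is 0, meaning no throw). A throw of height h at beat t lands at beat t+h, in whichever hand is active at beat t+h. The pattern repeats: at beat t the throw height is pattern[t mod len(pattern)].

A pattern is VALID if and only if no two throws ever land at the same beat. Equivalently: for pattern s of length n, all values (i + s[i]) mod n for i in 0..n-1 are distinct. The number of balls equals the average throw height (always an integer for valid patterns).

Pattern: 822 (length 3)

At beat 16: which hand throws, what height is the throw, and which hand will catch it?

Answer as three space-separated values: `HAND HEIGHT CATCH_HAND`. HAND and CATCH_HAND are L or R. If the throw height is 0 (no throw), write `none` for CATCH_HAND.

Beat 16: 16 mod 2 = 0, so hand = L
Throw height = pattern[16 mod 3] = pattern[1] = 2
Lands at beat 16+2=18, 18 mod 2 = 0, so catch hand = L

Answer: L 2 L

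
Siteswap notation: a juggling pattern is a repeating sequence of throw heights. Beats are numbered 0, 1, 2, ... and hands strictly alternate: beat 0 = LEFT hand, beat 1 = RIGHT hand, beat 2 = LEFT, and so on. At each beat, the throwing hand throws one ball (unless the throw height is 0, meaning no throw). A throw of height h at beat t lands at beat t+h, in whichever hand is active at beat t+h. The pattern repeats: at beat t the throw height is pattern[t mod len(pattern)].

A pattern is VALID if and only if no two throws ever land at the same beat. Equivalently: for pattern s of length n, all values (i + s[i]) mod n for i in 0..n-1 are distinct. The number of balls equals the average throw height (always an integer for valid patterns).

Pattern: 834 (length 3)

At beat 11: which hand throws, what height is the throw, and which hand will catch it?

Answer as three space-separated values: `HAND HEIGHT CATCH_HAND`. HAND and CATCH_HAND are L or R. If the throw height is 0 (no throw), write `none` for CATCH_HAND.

Answer: R 4 R

Derivation:
Beat 11: 11 mod 2 = 1, so hand = R
Throw height = pattern[11 mod 3] = pattern[2] = 4
Lands at beat 11+4=15, 15 mod 2 = 1, so catch hand = R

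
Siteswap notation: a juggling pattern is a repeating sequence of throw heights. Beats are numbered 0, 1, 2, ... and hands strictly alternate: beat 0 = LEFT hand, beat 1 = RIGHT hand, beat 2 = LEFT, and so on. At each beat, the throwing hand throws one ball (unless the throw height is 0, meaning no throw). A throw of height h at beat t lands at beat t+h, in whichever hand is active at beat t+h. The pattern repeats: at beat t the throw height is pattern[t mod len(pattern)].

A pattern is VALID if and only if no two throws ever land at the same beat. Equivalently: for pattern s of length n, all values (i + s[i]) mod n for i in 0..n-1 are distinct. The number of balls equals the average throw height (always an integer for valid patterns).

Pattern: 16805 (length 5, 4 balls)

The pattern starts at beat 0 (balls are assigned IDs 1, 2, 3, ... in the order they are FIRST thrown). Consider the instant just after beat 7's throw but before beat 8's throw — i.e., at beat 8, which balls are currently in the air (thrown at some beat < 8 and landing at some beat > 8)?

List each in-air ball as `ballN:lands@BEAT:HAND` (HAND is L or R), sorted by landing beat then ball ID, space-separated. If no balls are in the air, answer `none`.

Beat 0 (L): throw ball1 h=1 -> lands@1:R; in-air after throw: [b1@1:R]
Beat 1 (R): throw ball1 h=6 -> lands@7:R; in-air after throw: [b1@7:R]
Beat 2 (L): throw ball2 h=8 -> lands@10:L; in-air after throw: [b1@7:R b2@10:L]
Beat 4 (L): throw ball3 h=5 -> lands@9:R; in-air after throw: [b1@7:R b3@9:R b2@10:L]
Beat 5 (R): throw ball4 h=1 -> lands@6:L; in-air after throw: [b4@6:L b1@7:R b3@9:R b2@10:L]
Beat 6 (L): throw ball4 h=6 -> lands@12:L; in-air after throw: [b1@7:R b3@9:R b2@10:L b4@12:L]
Beat 7 (R): throw ball1 h=8 -> lands@15:R; in-air after throw: [b3@9:R b2@10:L b4@12:L b1@15:R]

Answer: ball3:lands@9:R ball2:lands@10:L ball4:lands@12:L ball1:lands@15:R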